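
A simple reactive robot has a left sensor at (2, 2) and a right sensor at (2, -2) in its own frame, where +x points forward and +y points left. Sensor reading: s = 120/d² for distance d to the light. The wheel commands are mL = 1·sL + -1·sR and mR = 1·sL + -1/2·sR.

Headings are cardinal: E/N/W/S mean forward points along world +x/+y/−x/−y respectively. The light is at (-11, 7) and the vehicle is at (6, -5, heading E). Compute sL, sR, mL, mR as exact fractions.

left sensor world pos  = (8, -3); dL² = 461
right sensor world pos = (8, -7); dR² = 557
sL = 120/461 = 120/461
sR = 120/557 = 120/557
mL = 1·sL + -1·sR = 11520/256777
mR = 1·sL + -1/2·sR = 39180/256777

120/461 120/557 11520/256777 39180/256777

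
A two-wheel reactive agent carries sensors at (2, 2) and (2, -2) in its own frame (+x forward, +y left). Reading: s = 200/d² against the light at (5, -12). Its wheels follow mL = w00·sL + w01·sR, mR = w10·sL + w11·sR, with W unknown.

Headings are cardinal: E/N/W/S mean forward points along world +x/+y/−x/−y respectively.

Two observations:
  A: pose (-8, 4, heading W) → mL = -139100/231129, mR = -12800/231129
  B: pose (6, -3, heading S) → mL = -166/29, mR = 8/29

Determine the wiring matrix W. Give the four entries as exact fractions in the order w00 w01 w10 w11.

obs A: pose=(-8,4,W) → sL=200/421, sR=200/549, mL=-139100/231129, mR=-12800/231129
obs B: pose=(6,-3,S) → sL=100/29, sR=4, mL=-166/29, mR=8/29
sensor matrix S = [[200/421, 200/549], [100/29, 4]]; det S = 4316800/6702741
solve [mL_A; mL_B] = S·[w00; w01] and [mR_A; mR_B] = S·[w10; w11]:
  w00 = -1/2, w01 = -1, w10 = -1/2, w11 = 1/2

-1/2 -1 -1/2 1/2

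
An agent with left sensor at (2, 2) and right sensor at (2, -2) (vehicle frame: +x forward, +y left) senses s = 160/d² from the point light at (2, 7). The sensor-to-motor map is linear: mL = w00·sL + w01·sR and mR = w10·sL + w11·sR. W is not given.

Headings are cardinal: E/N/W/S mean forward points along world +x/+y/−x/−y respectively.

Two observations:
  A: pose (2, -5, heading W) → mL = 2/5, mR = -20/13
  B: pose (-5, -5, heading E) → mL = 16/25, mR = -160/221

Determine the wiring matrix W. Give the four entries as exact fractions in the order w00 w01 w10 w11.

1/2 0 0 -1

obs A: pose=(2,-5,W) → sL=4/5, sR=20/13, mL=2/5, mR=-20/13
obs B: pose=(-5,-5,E) → sL=32/25, sR=160/221, mL=16/25, mR=-160/221
sensor matrix S = [[4/5, 20/13], [32/25, 160/221]]; det S = -1536/1105
solve [mL_A; mL_B] = S·[w00; w01] and [mR_A; mR_B] = S·[w10; w11]:
  w00 = 1/2, w01 = 0, w10 = 0, w11 = -1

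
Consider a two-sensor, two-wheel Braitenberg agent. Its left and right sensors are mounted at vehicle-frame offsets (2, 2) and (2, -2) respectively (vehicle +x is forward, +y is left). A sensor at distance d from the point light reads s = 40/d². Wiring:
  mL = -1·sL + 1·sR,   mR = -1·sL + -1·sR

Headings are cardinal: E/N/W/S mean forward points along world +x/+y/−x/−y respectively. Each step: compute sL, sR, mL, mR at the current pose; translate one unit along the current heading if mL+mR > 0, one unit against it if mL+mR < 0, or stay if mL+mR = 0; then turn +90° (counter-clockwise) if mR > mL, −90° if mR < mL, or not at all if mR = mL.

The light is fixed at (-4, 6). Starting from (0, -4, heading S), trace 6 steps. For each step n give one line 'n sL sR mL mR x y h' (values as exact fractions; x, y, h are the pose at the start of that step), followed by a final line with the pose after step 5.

n=0: pose=(0,-4,S); sL=2/9, sR=10/37; mL=16/333, mR=-164/333; mL+mR=-4/9 → advance -1; mR−mL=-20/37 → turn -1·90°
n=1: pose=(0,-3,W); sL=8/25, sR=40/53; mL=576/1325, mR=-1424/1325; mL+mR=-16/25 → advance -1; mR−mL=-80/53 → turn -1·90°
n=2: pose=(1,-3,N); sL=20/29, sR=20/49; mL=-400/1421, mR=-1560/1421; mL+mR=-40/29 → advance -1; mR−mL=-40/49 → turn -1·90°
n=3: pose=(1,-4,E); sL=40/113, sR=40/193; mL=-3200/21809, mR=-12240/21809; mL+mR=-80/113 → advance -1; mR−mL=-80/193 → turn -1·90°
n=4: pose=(0,-4,S); sL=2/9, sR=10/37; mL=16/333, mR=-164/333; mL+mR=-4/9 → advance -1; mR−mL=-20/37 → turn -1·90°
n=5: pose=(0,-3,W); sL=8/25, sR=40/53; mL=576/1325, mR=-1424/1325; mL+mR=-16/25 → advance -1; mR−mL=-80/53 → turn -1·90°

0 2/9 10/37 16/333 -164/333 0 -4 S
1 8/25 40/53 576/1325 -1424/1325 0 -3 W
2 20/29 20/49 -400/1421 -1560/1421 1 -3 N
3 40/113 40/193 -3200/21809 -12240/21809 1 -4 E
4 2/9 10/37 16/333 -164/333 0 -4 S
5 8/25 40/53 576/1325 -1424/1325 0 -3 W
final 1 -3 N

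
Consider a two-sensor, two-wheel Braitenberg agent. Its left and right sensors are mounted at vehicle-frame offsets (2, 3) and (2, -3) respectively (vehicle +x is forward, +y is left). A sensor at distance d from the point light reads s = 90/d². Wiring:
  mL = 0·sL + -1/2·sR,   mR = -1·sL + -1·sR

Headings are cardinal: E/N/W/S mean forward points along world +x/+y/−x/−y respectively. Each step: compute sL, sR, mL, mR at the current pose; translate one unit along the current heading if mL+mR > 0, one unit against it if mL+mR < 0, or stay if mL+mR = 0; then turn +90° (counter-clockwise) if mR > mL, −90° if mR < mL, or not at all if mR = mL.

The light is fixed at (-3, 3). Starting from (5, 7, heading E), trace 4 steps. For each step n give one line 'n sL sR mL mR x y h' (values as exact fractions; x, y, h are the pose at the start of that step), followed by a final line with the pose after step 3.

n=0: pose=(5,7,E); sL=90/149, sR=90/101; mL=-45/101, mR=-22500/15049; mL+mR=-29205/15049 → advance -1; mR−mL=-15795/15049 → turn -1·90°
n=1: pose=(4,7,S); sL=45/52, sR=9/2; mL=-9/4, mR=-279/52; mL+mR=-99/13 → advance -1; mR−mL=-81/26 → turn -1·90°
n=2: pose=(4,8,W); sL=90/29, sR=90/89; mL=-45/89, mR=-10620/2581; mL+mR=-11925/2581 → advance -1; mR−mL=-9315/2581 → turn -1·90°
n=3: pose=(5,8,N); sL=45/37, sR=9/17; mL=-9/34, mR=-1098/629; mL+mR=-2529/1258 → advance -1; mR−mL=-1863/1258 → turn -1·90°

0 90/149 90/101 -45/101 -22500/15049 5 7 E
1 45/52 9/2 -9/4 -279/52 4 7 S
2 90/29 90/89 -45/89 -10620/2581 4 8 W
3 45/37 9/17 -9/34 -1098/629 5 8 N
final 5 7 E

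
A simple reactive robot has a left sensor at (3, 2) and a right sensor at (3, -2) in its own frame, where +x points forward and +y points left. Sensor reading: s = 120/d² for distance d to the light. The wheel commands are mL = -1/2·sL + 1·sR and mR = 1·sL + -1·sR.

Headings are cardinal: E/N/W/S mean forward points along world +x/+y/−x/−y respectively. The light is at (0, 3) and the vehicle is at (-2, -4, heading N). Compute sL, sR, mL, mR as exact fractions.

15/4 15/2 45/8 -15/4

left sensor world pos  = (-4, -1); dL² = 32
right sensor world pos = (0, -1); dR² = 16
sL = 120/32 = 15/4
sR = 120/16 = 15/2
mL = -1/2·sL + 1·sR = 45/8
mR = 1·sL + -1·sR = -15/4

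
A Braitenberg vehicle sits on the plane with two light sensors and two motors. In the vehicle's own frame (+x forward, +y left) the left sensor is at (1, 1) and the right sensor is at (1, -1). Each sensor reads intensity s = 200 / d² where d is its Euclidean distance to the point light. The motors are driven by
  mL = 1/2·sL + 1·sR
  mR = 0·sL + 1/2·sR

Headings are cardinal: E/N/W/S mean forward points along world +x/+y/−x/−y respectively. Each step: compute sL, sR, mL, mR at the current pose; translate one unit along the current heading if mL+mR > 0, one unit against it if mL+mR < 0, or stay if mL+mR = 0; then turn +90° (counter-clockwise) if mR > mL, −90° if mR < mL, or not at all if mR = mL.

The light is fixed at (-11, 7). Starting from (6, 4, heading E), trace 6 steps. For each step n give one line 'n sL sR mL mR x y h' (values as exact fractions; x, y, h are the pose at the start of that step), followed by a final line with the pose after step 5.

0 25/41 10/17 1245/1394 5/17 6 4 E
1 200/377 40/61 21180/22997 20/61 7 4 S
2 100/157 100/149 23150/23393 50/149 7 3 W
3 40/53 200/333 17260/17649 100/333 6 3 N
4 25/41 10/17 1245/1394 5/17 6 4 E
5 200/377 40/61 21180/22997 20/61 7 4 S
final 7 3 W

n=0: pose=(6,4,E); sL=25/41, sR=10/17; mL=1245/1394, mR=5/17; mL+mR=1655/1394 → advance +1; mR−mL=-835/1394 → turn -1·90°
n=1: pose=(7,4,S); sL=200/377, sR=40/61; mL=21180/22997, mR=20/61; mL+mR=28720/22997 → advance +1; mR−mL=-13640/22997 → turn -1·90°
n=2: pose=(7,3,W); sL=100/157, sR=100/149; mL=23150/23393, mR=50/149; mL+mR=31000/23393 → advance +1; mR−mL=-15300/23393 → turn -1·90°
n=3: pose=(6,3,N); sL=40/53, sR=200/333; mL=17260/17649, mR=100/333; mL+mR=7520/5883 → advance +1; mR−mL=-11960/17649 → turn -1·90°
n=4: pose=(6,4,E); sL=25/41, sR=10/17; mL=1245/1394, mR=5/17; mL+mR=1655/1394 → advance +1; mR−mL=-835/1394 → turn -1·90°
n=5: pose=(7,4,S); sL=200/377, sR=40/61; mL=21180/22997, mR=20/61; mL+mR=28720/22997 → advance +1; mR−mL=-13640/22997 → turn -1·90°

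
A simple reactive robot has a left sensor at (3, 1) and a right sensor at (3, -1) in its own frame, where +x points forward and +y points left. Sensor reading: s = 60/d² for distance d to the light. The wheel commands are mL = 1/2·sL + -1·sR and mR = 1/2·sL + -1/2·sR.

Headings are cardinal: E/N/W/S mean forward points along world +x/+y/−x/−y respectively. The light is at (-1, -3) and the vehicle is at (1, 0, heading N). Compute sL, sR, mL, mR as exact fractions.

left sensor world pos  = (0, 3); dL² = 37
right sensor world pos = (2, 3); dR² = 45
sL = 60/37 = 60/37
sR = 60/45 = 4/3
mL = 1/2·sL + -1·sR = -58/111
mR = 1/2·sL + -1/2·sR = 16/111

60/37 4/3 -58/111 16/111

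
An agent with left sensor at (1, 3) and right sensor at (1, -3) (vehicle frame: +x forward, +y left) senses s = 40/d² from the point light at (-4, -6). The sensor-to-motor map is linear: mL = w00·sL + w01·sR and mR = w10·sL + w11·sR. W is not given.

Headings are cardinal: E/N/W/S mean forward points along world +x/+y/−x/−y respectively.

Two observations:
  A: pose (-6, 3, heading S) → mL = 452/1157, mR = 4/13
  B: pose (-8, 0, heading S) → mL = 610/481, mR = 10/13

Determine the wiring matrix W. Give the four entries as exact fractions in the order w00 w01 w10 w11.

obs A: pose=(-6,3,S) → sL=8/13, sR=40/89, mL=452/1157, mR=4/13
obs B: pose=(-8,0,S) → sL=20/13, sR=20/37, mL=610/481, mR=10/13
sensor matrix S = [[8/13, 40/89], [20/13, 20/37]]; det S = -15360/42809
solve [mL_A; mL_B] = S·[w00; w01] and [mR_A; mR_B] = S·[w10; w11]:
  w00 = 1, w01 = -1/2, w10 = 1/2, w11 = 0

1 -1/2 1/2 0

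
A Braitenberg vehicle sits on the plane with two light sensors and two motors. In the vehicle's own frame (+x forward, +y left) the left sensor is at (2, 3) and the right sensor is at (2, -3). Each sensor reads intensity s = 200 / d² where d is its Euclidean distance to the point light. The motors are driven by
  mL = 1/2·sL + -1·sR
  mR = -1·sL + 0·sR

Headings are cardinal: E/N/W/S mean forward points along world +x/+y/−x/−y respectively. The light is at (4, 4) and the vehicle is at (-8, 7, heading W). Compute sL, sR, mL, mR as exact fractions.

50/49 25/29 -500/1421 -50/49

left sensor world pos  = (-10, 4); dL² = 196
right sensor world pos = (-10, 10); dR² = 232
sL = 200/196 = 50/49
sR = 200/232 = 25/29
mL = 1/2·sL + -1·sR = -500/1421
mR = -1·sL + 0·sR = -50/49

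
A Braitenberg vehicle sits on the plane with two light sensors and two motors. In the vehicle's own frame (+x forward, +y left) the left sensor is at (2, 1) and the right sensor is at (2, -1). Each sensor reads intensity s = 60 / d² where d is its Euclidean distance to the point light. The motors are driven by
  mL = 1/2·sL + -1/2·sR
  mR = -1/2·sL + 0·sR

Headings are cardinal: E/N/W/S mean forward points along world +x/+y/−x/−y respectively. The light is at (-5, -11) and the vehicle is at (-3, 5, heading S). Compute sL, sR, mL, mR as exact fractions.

12/41 60/197 -48/8077 -6/41

left sensor world pos  = (-2, 3); dL² = 205
right sensor world pos = (-4, 3); dR² = 197
sL = 60/205 = 12/41
sR = 60/197 = 60/197
mL = 1/2·sL + -1/2·sR = -48/8077
mR = -1/2·sL + 0·sR = -6/41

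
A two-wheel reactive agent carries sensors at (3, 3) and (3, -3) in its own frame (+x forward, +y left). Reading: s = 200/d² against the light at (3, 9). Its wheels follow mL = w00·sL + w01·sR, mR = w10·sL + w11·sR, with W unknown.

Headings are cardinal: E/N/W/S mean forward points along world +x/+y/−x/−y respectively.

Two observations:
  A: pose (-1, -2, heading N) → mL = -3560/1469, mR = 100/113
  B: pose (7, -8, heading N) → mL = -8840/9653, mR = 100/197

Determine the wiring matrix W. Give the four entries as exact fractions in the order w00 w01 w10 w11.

-1/2 -1/2 1/2 0

obs A: pose=(-1,-2,N) → sL=200/113, sR=40/13, mL=-3560/1469, mR=100/113
obs B: pose=(7,-8,N) → sL=200/197, sR=40/49, mL=-8840/9653, mR=100/197
sensor matrix S = [[200/113, 40/13], [200/197, 40/49]]; det S = -23808000/14180257
solve [mL_A; mL_B] = S·[w00; w01] and [mR_A; mR_B] = S·[w10; w11]:
  w00 = -1/2, w01 = -1/2, w10 = 1/2, w11 = 0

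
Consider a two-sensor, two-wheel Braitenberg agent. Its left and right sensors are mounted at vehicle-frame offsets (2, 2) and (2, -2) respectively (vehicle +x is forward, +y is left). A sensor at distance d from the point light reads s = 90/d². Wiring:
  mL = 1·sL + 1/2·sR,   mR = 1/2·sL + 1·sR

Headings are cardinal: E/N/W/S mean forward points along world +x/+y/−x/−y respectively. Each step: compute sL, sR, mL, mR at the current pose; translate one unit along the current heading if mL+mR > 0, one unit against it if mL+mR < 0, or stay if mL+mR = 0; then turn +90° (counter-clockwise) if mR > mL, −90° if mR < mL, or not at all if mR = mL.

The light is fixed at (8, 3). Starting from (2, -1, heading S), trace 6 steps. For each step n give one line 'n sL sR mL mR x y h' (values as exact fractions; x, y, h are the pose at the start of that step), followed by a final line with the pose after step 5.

n=0: pose=(2,-1,S); sL=45/26, sR=9/10; mL=567/260, mR=459/260; mL+mR=513/130 → advance +1; mR−mL=-27/65 → turn -1·90°
n=1: pose=(2,-2,W); sL=90/113, sR=90/73; mL=11655/8249, mR=13455/8249; mL+mR=25110/8249 → advance +1; mR−mL=1800/8249 → turn +1·90°
n=2: pose=(1,-2,S); sL=45/37, sR=9/13; mL=1503/962, mR=1251/962; mL+mR=1377/481 → advance +1; mR−mL=-126/481 → turn -1·90°
n=3: pose=(1,-3,W); sL=18/29, sR=90/97; mL=3051/2813, mR=3483/2813; mL+mR=6534/2813 → advance +1; mR−mL=432/2813 → turn +1·90°
n=4: pose=(0,-3,S); sL=9/10, sR=45/82; mL=963/820, mR=819/820; mL+mR=891/410 → advance +1; mR−mL=-36/205 → turn -1·90°
n=5: pose=(0,-4,W); sL=90/181, sR=18/25; mL=3879/4525, mR=4383/4525; mL+mR=8262/4525 → advance +1; mR−mL=504/4525 → turn +1·90°

0 45/26 9/10 567/260 459/260 2 -1 S
1 90/113 90/73 11655/8249 13455/8249 2 -2 W
2 45/37 9/13 1503/962 1251/962 1 -2 S
3 18/29 90/97 3051/2813 3483/2813 1 -3 W
4 9/10 45/82 963/820 819/820 0 -3 S
5 90/181 18/25 3879/4525 4383/4525 0 -4 W
final -1 -4 S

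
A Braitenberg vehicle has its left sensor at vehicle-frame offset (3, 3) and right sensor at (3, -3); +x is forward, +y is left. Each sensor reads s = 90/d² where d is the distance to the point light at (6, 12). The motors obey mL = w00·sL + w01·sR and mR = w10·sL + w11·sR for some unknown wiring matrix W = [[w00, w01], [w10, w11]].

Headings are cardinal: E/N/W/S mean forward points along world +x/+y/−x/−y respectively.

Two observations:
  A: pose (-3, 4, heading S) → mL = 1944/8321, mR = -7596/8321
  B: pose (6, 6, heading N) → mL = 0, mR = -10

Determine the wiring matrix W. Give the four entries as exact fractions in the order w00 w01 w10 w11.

1 -1 -1 -1

obs A: pose=(-3,4,S) → sL=90/157, sR=18/53, mL=1944/8321, mR=-7596/8321
obs B: pose=(6,6,N) → sL=5, sR=5, mL=0, mR=-10
sensor matrix S = [[90/157, 18/53], [5, 5]]; det S = 9720/8321
solve [mL_A; mL_B] = S·[w00; w01] and [mR_A; mR_B] = S·[w10; w11]:
  w00 = 1, w01 = -1, w10 = -1, w11 = -1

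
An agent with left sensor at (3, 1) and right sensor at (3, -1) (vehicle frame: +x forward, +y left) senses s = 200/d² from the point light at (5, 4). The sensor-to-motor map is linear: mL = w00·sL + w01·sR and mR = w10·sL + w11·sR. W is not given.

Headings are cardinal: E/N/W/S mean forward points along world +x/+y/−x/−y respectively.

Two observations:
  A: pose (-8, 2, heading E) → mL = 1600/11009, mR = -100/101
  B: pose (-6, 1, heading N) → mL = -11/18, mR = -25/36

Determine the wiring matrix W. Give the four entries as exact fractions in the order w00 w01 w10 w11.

1 -1 -1/2 0

obs A: pose=(-8,2,E) → sL=200/101, sR=200/109, mL=1600/11009, mR=-100/101
obs B: pose=(-6,1,N) → sL=25/18, sR=2, mL=-11/18, mR=-25/36
sensor matrix S = [[200/101, 200/109], [25/18, 2]]; det S = 139900/99081
solve [mL_A; mL_B] = S·[w00; w01] and [mR_A; mR_B] = S·[w10; w11]:
  w00 = 1, w01 = -1, w10 = -1/2, w11 = 0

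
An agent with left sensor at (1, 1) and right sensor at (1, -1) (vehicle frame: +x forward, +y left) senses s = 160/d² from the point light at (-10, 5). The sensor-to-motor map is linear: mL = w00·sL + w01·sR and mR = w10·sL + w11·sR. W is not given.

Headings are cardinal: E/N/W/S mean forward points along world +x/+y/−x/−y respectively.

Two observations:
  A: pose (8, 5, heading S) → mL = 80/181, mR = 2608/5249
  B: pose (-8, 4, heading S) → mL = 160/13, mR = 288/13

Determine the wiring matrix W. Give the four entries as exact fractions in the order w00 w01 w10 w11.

1 0 1/2 1/2

obs A: pose=(8,5,S) → sL=80/181, sR=16/29, mL=80/181, mR=2608/5249
obs B: pose=(-8,4,S) → sL=160/13, sR=32, mL=160/13, mR=288/13
sensor matrix S = [[80/181, 16/29], [160/13, 32]]; det S = 501760/68237
solve [mL_A; mL_B] = S·[w00; w01] and [mR_A; mR_B] = S·[w10; w11]:
  w00 = 1, w01 = 0, w10 = 1/2, w11 = 1/2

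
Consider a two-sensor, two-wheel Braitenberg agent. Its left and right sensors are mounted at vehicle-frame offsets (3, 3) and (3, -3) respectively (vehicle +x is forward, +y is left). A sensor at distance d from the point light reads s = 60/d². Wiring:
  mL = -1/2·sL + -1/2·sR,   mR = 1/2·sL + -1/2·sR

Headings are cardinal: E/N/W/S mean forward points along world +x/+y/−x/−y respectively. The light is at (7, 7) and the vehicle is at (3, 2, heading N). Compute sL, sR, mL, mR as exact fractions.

60/53 12 -348/53 -288/53

left sensor world pos  = (0, 5); dL² = 53
right sensor world pos = (6, 5); dR² = 5
sL = 60/53 = 60/53
sR = 60/5 = 12
mL = -1/2·sL + -1/2·sR = -348/53
mR = 1/2·sL + -1/2·sR = -288/53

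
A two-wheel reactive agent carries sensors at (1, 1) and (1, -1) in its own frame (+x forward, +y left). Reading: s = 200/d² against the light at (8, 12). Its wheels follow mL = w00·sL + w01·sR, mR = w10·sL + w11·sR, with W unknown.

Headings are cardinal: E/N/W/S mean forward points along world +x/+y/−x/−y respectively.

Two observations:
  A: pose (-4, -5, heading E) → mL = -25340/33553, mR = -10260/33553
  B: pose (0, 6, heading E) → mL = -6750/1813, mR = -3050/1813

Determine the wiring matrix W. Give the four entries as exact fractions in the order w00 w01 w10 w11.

-1 -1/2 -1 1/2

obs A: pose=(-4,-5,E) → sL=200/377, sR=40/89, mL=-25340/33553, mR=-10260/33553
obs B: pose=(0,6,E) → sL=100/37, sR=100/49, mL=-6750/1813, mR=-3050/1813
sensor matrix S = [[200/377, 40/89], [100/37, 100/49]]; det S = -8032000/60831589
solve [mL_A; mL_B] = S·[w00; w01] and [mR_A; mR_B] = S·[w10; w11]:
  w00 = -1, w01 = -1/2, w10 = -1, w11 = 1/2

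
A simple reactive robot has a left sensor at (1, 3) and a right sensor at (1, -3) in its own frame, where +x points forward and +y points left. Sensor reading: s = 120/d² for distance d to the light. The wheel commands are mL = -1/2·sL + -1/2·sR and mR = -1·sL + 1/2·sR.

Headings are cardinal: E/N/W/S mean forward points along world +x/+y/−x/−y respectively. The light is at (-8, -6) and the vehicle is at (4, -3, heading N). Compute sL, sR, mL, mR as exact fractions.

left sensor world pos  = (1, -2); dL² = 97
right sensor world pos = (7, -2); dR² = 241
sL = 120/97 = 120/97
sR = 120/241 = 120/241
mL = -1/2·sL + -1/2·sR = -20280/23377
mR = -1·sL + 1/2·sR = -23100/23377

120/97 120/241 -20280/23377 -23100/23377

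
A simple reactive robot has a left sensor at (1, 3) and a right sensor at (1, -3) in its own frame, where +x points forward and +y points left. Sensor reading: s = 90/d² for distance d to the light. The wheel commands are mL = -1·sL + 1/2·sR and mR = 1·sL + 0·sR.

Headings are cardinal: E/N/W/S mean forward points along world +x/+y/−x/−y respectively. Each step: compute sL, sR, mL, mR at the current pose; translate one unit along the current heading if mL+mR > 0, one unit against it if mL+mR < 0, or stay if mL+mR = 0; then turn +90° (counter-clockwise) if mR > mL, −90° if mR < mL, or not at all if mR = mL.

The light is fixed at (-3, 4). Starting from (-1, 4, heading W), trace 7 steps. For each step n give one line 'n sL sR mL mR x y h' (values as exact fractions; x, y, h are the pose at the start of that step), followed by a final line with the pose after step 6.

n=0: pose=(-1,4,W); sL=9, sR=9; mL=-9/2, mR=9; mL+mR=9/2 → advance +1; mR−mL=27/2 → turn +1·90°
n=1: pose=(-2,4,S); sL=90/17, sR=18; mL=63/17, mR=90/17; mL+mR=9 → advance +1; mR−mL=27/17 → turn +1·90°
n=2: pose=(-2,3,E); sL=45/4, sR=9/2; mL=-9, mR=45/4; mL+mR=9/4 → advance +1; mR−mL=81/4 → turn +1·90°
n=3: pose=(-1,3,N); sL=90, sR=18/5; mL=-441/5, mR=90; mL+mR=9/5 → advance +1; mR−mL=891/5 → turn +1·90°
n=4: pose=(-1,4,W); sL=9, sR=9; mL=-9/2, mR=9; mL+mR=9/2 → advance +1; mR−mL=27/2 → turn +1·90°
n=5: pose=(-2,4,S); sL=90/17, sR=18; mL=63/17, mR=90/17; mL+mR=9 → advance +1; mR−mL=27/17 → turn +1·90°
n=6: pose=(-2,3,E); sL=45/4, sR=9/2; mL=-9, mR=45/4; mL+mR=9/4 → advance +1; mR−mL=81/4 → turn +1·90°

0 9 9 -9/2 9 -1 4 W
1 90/17 18 63/17 90/17 -2 4 S
2 45/4 9/2 -9 45/4 -2 3 E
3 90 18/5 -441/5 90 -1 3 N
4 9 9 -9/2 9 -1 4 W
5 90/17 18 63/17 90/17 -2 4 S
6 45/4 9/2 -9 45/4 -2 3 E
final -1 3 N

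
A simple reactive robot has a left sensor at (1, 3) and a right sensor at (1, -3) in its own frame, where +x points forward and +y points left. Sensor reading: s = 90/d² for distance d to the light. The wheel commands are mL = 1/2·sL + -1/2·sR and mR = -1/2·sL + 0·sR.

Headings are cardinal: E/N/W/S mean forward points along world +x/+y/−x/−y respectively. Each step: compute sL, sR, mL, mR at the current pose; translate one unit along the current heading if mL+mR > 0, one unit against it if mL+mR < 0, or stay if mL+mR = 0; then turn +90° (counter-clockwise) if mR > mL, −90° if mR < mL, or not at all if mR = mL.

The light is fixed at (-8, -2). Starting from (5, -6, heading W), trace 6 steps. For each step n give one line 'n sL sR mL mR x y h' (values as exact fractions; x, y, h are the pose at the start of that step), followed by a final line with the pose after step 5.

n=0: pose=(5,-6,W); sL=90/193, sR=18/29; mL=-432/5597, mR=-45/193; mL+mR=-9/29 → advance -1; mR−mL=-873/5597 → turn -1·90°
n=1: pose=(6,-6,N); sL=9/13, sR=45/149; mL=378/1937, mR=-9/26; mL+mR=-45/298 → advance -1; mR−mL=-2097/3874 → turn -1·90°
n=2: pose=(6,-7,E); sL=90/229, sR=90/289; mL=2700/66181, mR=-45/229; mL+mR=-45/289 → advance -1; mR−mL=-15705/66181 → turn -1·90°
n=3: pose=(5,-7,S); sL=45/146, sR=45/68; mL=-1755/9928, mR=-45/292; mL+mR=-45/136 → advance -1; mR−mL=225/9928 → turn +1·90°
n=4: pose=(5,-6,E); sL=90/197, sR=18/49; mL=432/9653, mR=-45/197; mL+mR=-9/49 → advance -1; mR−mL=-2637/9653 → turn -1·90°
n=5: pose=(4,-6,S); sL=9/25, sR=45/53; mL=-324/1325, mR=-9/50; mL+mR=-45/106 → advance -1; mR−mL=171/2650 → turn +1·90°

0 90/193 18/29 -432/5597 -45/193 5 -6 W
1 9/13 45/149 378/1937 -9/26 6 -6 N
2 90/229 90/289 2700/66181 -45/229 6 -7 E
3 45/146 45/68 -1755/9928 -45/292 5 -7 S
4 90/197 18/49 432/9653 -45/197 5 -6 E
5 9/25 45/53 -324/1325 -9/50 4 -6 S
final 4 -5 E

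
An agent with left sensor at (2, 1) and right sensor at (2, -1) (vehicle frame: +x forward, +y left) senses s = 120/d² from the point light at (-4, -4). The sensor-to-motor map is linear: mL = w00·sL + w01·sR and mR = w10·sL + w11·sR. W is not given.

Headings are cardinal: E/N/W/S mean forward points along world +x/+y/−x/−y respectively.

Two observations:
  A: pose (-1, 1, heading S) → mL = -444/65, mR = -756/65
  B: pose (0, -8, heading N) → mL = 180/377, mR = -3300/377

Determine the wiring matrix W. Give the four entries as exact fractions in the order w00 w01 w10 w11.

1/2 -1 -1/2 -1

obs A: pose=(-1,1,S) → sL=24/5, sR=120/13, mL=-444/65, mR=-756/65
obs B: pose=(0,-8,N) → sL=120/13, sR=120/29, mL=180/377, mR=-3300/377
sensor matrix S = [[24/5, 120/13], [120/13, 120/29]]; det S = -320256/4901
solve [mL_A; mL_B] = S·[w00; w01] and [mR_A; mR_B] = S·[w10; w11]:
  w00 = 1/2, w01 = -1, w10 = -1/2, w11 = -1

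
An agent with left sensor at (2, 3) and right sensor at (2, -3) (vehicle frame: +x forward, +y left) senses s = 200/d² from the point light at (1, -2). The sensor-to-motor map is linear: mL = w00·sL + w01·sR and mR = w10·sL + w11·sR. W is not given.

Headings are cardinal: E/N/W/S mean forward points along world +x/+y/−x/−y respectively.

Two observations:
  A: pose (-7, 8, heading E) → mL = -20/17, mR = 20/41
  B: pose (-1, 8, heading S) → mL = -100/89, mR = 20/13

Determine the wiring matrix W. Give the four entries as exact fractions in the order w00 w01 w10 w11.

obs A: pose=(-7,8,E) → sL=40/41, sR=40/17, mL=-20/17, mR=20/41
obs B: pose=(-1,8,S) → sL=40/13, sR=200/89, mL=-100/89, mR=20/13
sensor matrix S = [[40/41, 40/17], [40/13, 200/89]]; det S = -4070400/806429
solve [mL_A; mL_B] = S·[w00; w01] and [mR_A; mR_B] = S·[w10; w11]:
  w00 = 0, w01 = -1/2, w10 = 1/2, w11 = 0

0 -1/2 1/2 0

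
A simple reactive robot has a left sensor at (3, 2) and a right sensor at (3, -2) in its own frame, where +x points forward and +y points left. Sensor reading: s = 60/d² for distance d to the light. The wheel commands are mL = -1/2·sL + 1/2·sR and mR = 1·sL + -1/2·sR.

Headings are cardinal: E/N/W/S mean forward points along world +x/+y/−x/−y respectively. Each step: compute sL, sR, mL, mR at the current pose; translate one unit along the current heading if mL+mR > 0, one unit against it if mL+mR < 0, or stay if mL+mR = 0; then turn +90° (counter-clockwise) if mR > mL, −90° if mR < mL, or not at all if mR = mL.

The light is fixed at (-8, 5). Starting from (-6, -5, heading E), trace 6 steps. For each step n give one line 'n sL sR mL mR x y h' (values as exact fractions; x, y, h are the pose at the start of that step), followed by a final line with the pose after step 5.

n=0: pose=(-6,-5,E); sL=60/89, sR=60/169; mL=-2400/15041, mR=7470/15041; mL+mR=30/89 → advance +1; mR−mL=9870/15041 → turn +1·90°
n=1: pose=(-5,-5,N); sL=6/5, sR=30/37; mL=-36/185, mR=147/185; mL+mR=3/5 → advance +1; mR−mL=183/185 → turn +1·90°
n=2: pose=(-5,-4,W); sL=60/121, sR=60/49; mL=2160/5929, mR=-690/5929; mL+mR=30/121 → advance +1; mR−mL=-2850/5929 → turn -1·90°
n=3: pose=(-6,-4,N); sL=5/3, sR=15/13; mL=-10/39, mR=85/78; mL+mR=5/6 → advance +1; mR−mL=35/26 → turn +1·90°
n=4: pose=(-6,-3,W); sL=60/101, sR=60/37; mL=1920/3737, mR=-810/3737; mL+mR=30/101 → advance +1; mR−mL=-2730/3737 → turn -1·90°
n=5: pose=(-7,-3,N); sL=30/13, sR=30/17; mL=-60/221, mR=315/221; mL+mR=15/13 → advance +1; mR−mL=375/221 → turn +1·90°

0 60/89 60/169 -2400/15041 7470/15041 -6 -5 E
1 6/5 30/37 -36/185 147/185 -5 -5 N
2 60/121 60/49 2160/5929 -690/5929 -5 -4 W
3 5/3 15/13 -10/39 85/78 -6 -4 N
4 60/101 60/37 1920/3737 -810/3737 -6 -3 W
5 30/13 30/17 -60/221 315/221 -7 -3 N
final -7 -2 W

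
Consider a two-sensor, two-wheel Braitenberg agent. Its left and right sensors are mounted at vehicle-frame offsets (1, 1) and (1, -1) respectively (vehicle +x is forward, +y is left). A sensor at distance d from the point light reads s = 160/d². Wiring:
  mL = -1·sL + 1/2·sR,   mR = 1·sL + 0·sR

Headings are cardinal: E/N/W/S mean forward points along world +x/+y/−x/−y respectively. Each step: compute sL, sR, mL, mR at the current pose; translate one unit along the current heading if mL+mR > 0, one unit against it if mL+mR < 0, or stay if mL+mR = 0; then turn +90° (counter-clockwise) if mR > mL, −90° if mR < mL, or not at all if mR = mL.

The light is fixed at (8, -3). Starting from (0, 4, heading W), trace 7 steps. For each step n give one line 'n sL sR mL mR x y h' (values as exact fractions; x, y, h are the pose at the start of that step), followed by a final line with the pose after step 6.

n=0: pose=(0,4,W); sL=160/117, sR=32/29; mL=-2768/3393, mR=160/117; mL+mR=16/29 → advance +1; mR−mL=7408/3393 → turn +1·90°
n=1: pose=(-1,4,S); sL=8/5, sR=20/17; mL=-86/85, mR=8/5; mL+mR=10/17 → advance +1; mR−mL=222/85 → turn +1·90°
n=2: pose=(-1,3,E); sL=160/113, sR=160/89; mL=-5200/10057, mR=160/113; mL+mR=80/89 → advance +1; mR−mL=19440/10057 → turn +1·90°
n=3: pose=(0,3,N); sL=16/13, sR=80/49; mL=-264/637, mR=16/13; mL+mR=40/49 → advance +1; mR−mL=1048/637 → turn +1·90°
n=4: pose=(0,4,W); sL=160/117, sR=32/29; mL=-2768/3393, mR=160/117; mL+mR=16/29 → advance +1; mR−mL=7408/3393 → turn +1·90°
n=5: pose=(-1,4,S); sL=8/5, sR=20/17; mL=-86/85, mR=8/5; mL+mR=10/17 → advance +1; mR−mL=222/85 → turn +1·90°
n=6: pose=(-1,3,E); sL=160/113, sR=160/89; mL=-5200/10057, mR=160/113; mL+mR=80/89 → advance +1; mR−mL=19440/10057 → turn +1·90°

0 160/117 32/29 -2768/3393 160/117 0 4 W
1 8/5 20/17 -86/85 8/5 -1 4 S
2 160/113 160/89 -5200/10057 160/113 -1 3 E
3 16/13 80/49 -264/637 16/13 0 3 N
4 160/117 32/29 -2768/3393 160/117 0 4 W
5 8/5 20/17 -86/85 8/5 -1 4 S
6 160/113 160/89 -5200/10057 160/113 -1 3 E
final 0 3 N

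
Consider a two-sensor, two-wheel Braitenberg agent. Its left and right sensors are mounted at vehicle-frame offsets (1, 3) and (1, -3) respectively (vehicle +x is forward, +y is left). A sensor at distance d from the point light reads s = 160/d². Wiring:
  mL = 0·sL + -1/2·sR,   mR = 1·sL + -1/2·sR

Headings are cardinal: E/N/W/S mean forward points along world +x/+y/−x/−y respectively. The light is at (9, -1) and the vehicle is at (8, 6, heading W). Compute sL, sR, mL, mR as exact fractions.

8 20/13 -10/13 94/13

left sensor world pos  = (7, 3); dL² = 20
right sensor world pos = (7, 9); dR² = 104
sL = 160/20 = 8
sR = 160/104 = 20/13
mL = 0·sL + -1/2·sR = -10/13
mR = 1·sL + -1/2·sR = 94/13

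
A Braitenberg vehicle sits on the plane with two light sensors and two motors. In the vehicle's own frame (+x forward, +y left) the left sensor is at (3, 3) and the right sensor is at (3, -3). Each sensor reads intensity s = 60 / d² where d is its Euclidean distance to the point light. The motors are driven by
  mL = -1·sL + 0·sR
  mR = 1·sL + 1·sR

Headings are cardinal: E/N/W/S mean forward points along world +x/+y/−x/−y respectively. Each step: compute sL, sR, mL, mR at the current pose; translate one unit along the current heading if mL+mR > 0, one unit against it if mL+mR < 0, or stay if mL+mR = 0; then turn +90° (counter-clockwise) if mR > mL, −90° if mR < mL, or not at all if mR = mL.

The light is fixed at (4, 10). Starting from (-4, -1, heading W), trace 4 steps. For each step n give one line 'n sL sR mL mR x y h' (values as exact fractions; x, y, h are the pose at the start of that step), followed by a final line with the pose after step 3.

0 60/317 12/37 -60/317 6024/11729 -4 -1 W
1 15/58 3/17 -15/58 429/986 -5 -1 S
2 20/39 20/87 -20/39 280/377 -5 -2 E
3 30/101 30/53 -30/101 4620/5353 -4 -2 N
final -4 -1 W

n=0: pose=(-4,-1,W); sL=60/317, sR=12/37; mL=-60/317, mR=6024/11729; mL+mR=12/37 → advance +1; mR−mL=8244/11729 → turn +1·90°
n=1: pose=(-5,-1,S); sL=15/58, sR=3/17; mL=-15/58, mR=429/986; mL+mR=3/17 → advance +1; mR−mL=342/493 → turn +1·90°
n=2: pose=(-5,-2,E); sL=20/39, sR=20/87; mL=-20/39, mR=280/377; mL+mR=20/87 → advance +1; mR−mL=1420/1131 → turn +1·90°
n=3: pose=(-4,-2,N); sL=30/101, sR=30/53; mL=-30/101, mR=4620/5353; mL+mR=30/53 → advance +1; mR−mL=6210/5353 → turn +1·90°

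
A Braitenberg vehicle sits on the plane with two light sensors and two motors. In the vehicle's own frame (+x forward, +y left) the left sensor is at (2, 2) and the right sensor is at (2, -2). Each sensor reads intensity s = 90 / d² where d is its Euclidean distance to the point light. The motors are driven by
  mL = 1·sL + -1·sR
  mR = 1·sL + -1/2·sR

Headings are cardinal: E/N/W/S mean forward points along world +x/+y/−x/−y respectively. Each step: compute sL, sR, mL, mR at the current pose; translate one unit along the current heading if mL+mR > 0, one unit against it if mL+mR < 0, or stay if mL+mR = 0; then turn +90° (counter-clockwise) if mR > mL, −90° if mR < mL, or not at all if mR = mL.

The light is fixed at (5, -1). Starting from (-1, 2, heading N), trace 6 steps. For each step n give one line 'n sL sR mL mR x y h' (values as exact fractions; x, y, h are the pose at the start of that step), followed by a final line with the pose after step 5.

0 90/89 90/41 -4320/3649 -315/3649 -1 2 N
1 45/32 9/8 9/32 27/32 -1 1 W
2 18/5 10/9 112/45 137/45 -2 1 S
3 45/17 45/13 -180/221 405/442 -2 0 E
4 90/73 18/5 -864/365 -207/365 -1 0 N
5 45/34 45/34 0 45/68 -1 -1 W
final -2 -1 S

n=0: pose=(-1,2,N); sL=90/89, sR=90/41; mL=-4320/3649, mR=-315/3649; mL+mR=-4635/3649 → advance -1; mR−mL=45/41 → turn +1·90°
n=1: pose=(-1,1,W); sL=45/32, sR=9/8; mL=9/32, mR=27/32; mL+mR=9/8 → advance +1; mR−mL=9/16 → turn +1·90°
n=2: pose=(-2,1,S); sL=18/5, sR=10/9; mL=112/45, mR=137/45; mL+mR=83/15 → advance +1; mR−mL=5/9 → turn +1·90°
n=3: pose=(-2,0,E); sL=45/17, sR=45/13; mL=-180/221, mR=405/442; mL+mR=45/442 → advance +1; mR−mL=45/26 → turn +1·90°
n=4: pose=(-1,0,N); sL=90/73, sR=18/5; mL=-864/365, mR=-207/365; mL+mR=-1071/365 → advance -1; mR−mL=9/5 → turn +1·90°
n=5: pose=(-1,-1,W); sL=45/34, sR=45/34; mL=0, mR=45/68; mL+mR=45/68 → advance +1; mR−mL=45/68 → turn +1·90°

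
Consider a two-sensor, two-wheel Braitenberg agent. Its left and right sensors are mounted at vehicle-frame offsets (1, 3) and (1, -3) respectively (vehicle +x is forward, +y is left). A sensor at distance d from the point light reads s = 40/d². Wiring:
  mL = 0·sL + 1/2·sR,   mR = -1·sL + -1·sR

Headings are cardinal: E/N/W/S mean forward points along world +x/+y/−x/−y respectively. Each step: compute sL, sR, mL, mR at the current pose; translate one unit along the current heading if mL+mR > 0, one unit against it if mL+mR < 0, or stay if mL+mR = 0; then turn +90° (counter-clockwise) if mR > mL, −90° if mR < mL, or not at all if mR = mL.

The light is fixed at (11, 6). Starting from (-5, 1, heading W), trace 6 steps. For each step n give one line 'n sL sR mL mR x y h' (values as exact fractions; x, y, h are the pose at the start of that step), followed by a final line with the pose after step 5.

0 40/353 40/293 20/293 -25840/103429 -5 1 W
1 2/17 1/4 1/8 -25/68 -4 1 N
2 8/41 40/277 20/277 -3856/11357 -4 0 E
3 20/109 4/41 2/41 -1256/4469 -5 0 S
4 40/353 40/293 20/293 -25840/103429 -5 1 W
5 2/17 1/4 1/8 -25/68 -4 1 N
final -4 0 E

n=0: pose=(-5,1,W); sL=40/353, sR=40/293; mL=20/293, mR=-25840/103429; mL+mR=-18780/103429 → advance -1; mR−mL=-32900/103429 → turn -1·90°
n=1: pose=(-4,1,N); sL=2/17, sR=1/4; mL=1/8, mR=-25/68; mL+mR=-33/136 → advance -1; mR−mL=-67/136 → turn -1·90°
n=2: pose=(-4,0,E); sL=8/41, sR=40/277; mL=20/277, mR=-3856/11357; mL+mR=-3036/11357 → advance -1; mR−mL=-4676/11357 → turn -1·90°
n=3: pose=(-5,0,S); sL=20/109, sR=4/41; mL=2/41, mR=-1256/4469; mL+mR=-1038/4469 → advance -1; mR−mL=-1474/4469 → turn -1·90°
n=4: pose=(-5,1,W); sL=40/353, sR=40/293; mL=20/293, mR=-25840/103429; mL+mR=-18780/103429 → advance -1; mR−mL=-32900/103429 → turn -1·90°
n=5: pose=(-4,1,N); sL=2/17, sR=1/4; mL=1/8, mR=-25/68; mL+mR=-33/136 → advance -1; mR−mL=-67/136 → turn -1·90°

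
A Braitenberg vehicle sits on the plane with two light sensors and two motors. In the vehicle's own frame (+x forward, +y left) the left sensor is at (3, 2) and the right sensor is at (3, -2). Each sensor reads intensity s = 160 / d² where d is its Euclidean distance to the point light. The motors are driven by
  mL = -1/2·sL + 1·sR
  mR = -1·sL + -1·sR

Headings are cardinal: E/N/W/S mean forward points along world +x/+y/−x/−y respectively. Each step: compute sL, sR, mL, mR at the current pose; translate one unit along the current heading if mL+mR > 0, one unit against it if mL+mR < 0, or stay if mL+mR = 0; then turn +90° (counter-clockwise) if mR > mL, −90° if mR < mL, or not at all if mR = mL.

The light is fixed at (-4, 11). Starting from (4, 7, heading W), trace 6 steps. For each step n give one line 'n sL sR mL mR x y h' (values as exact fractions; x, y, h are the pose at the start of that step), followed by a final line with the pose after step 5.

n=0: pose=(4,7,W); sL=160/61, sR=160/29; mL=7440/1769, mR=-14400/1769; mL+mR=-240/61 → advance -1; mR−mL=-21840/1769 → turn -1·90°
n=1: pose=(5,7,N); sL=16/5, sR=80/61; mL=-88/305, mR=-1376/305; mL+mR=-24/5 → advance -1; mR−mL=-1288/305 → turn -1·90°
n=2: pose=(5,6,E); sL=160/153, sR=160/193; mL=9040/29529, mR=-55360/29529; mL+mR=-80/51 → advance -1; mR−mL=-64400/29529 → turn -1·90°
n=3: pose=(4,6,S); sL=40/41, sR=8/5; mL=228/205, mR=-528/205; mL+mR=-60/41 → advance -1; mR−mL=-756/205 → turn -1·90°
n=4: pose=(4,7,W); sL=160/61, sR=160/29; mL=7440/1769, mR=-14400/1769; mL+mR=-240/61 → advance -1; mR−mL=-21840/1769 → turn -1·90°
n=5: pose=(5,7,N); sL=16/5, sR=80/61; mL=-88/305, mR=-1376/305; mL+mR=-24/5 → advance -1; mR−mL=-1288/305 → turn -1·90°

0 160/61 160/29 7440/1769 -14400/1769 4 7 W
1 16/5 80/61 -88/305 -1376/305 5 7 N
2 160/153 160/193 9040/29529 -55360/29529 5 6 E
3 40/41 8/5 228/205 -528/205 4 6 S
4 160/61 160/29 7440/1769 -14400/1769 4 7 W
5 16/5 80/61 -88/305 -1376/305 5 7 N
final 5 6 E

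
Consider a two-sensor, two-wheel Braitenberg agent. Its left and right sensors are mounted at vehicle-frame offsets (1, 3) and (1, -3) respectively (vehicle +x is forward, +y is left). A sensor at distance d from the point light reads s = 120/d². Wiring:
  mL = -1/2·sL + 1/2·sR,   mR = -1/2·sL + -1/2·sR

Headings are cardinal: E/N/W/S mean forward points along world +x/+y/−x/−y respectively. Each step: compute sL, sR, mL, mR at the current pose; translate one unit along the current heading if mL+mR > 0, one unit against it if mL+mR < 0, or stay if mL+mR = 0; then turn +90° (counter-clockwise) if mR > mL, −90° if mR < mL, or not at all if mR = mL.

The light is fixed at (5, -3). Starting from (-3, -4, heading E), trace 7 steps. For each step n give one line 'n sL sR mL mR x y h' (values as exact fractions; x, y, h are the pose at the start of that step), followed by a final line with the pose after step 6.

0 120/53 24/13 -144/689 -1416/689 -3 -4 E
1 3 30/37 -81/74 -141/74 -4 -4 S
2 120/109 120/109 0 -120/109 -4 -3 W
3 60/61 60/13 1440/793 -2220/793 -3 -3 N
4 120/53 24/13 -144/689 -1416/689 -3 -4 E
5 3 30/37 -81/74 -141/74 -4 -4 S
6 120/109 120/109 0 -120/109 -4 -3 W
final -3 -3 N

n=0: pose=(-3,-4,E); sL=120/53, sR=24/13; mL=-144/689, mR=-1416/689; mL+mR=-120/53 → advance -1; mR−mL=-24/13 → turn -1·90°
n=1: pose=(-4,-4,S); sL=3, sR=30/37; mL=-81/74, mR=-141/74; mL+mR=-3 → advance -1; mR−mL=-30/37 → turn -1·90°
n=2: pose=(-4,-3,W); sL=120/109, sR=120/109; mL=0, mR=-120/109; mL+mR=-120/109 → advance -1; mR−mL=-120/109 → turn -1·90°
n=3: pose=(-3,-3,N); sL=60/61, sR=60/13; mL=1440/793, mR=-2220/793; mL+mR=-60/61 → advance -1; mR−mL=-60/13 → turn -1·90°
n=4: pose=(-3,-4,E); sL=120/53, sR=24/13; mL=-144/689, mR=-1416/689; mL+mR=-120/53 → advance -1; mR−mL=-24/13 → turn -1·90°
n=5: pose=(-4,-4,S); sL=3, sR=30/37; mL=-81/74, mR=-141/74; mL+mR=-3 → advance -1; mR−mL=-30/37 → turn -1·90°
n=6: pose=(-4,-3,W); sL=120/109, sR=120/109; mL=0, mR=-120/109; mL+mR=-120/109 → advance -1; mR−mL=-120/109 → turn -1·90°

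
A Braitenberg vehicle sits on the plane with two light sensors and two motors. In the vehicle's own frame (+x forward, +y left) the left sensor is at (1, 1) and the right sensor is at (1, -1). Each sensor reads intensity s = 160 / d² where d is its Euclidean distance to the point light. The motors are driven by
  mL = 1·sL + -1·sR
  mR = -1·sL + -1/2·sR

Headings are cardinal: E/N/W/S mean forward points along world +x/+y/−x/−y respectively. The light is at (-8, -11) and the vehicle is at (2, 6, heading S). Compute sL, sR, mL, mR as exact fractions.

160/377 160/337 -6400/127049 -84080/127049

left sensor world pos  = (3, 5); dL² = 377
right sensor world pos = (1, 5); dR² = 337
sL = 160/377 = 160/377
sR = 160/337 = 160/337
mL = 1·sL + -1·sR = -6400/127049
mR = -1·sL + -1/2·sR = -84080/127049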